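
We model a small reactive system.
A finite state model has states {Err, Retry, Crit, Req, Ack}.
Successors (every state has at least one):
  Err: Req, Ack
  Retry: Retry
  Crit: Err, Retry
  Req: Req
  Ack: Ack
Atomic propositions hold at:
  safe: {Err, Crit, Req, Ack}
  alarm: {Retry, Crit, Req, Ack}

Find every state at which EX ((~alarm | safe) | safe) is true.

Sat(~alarm) = {Err}
Sat(~alarm | safe) = {Err, Crit, Req, Ack}
Sat((~alarm | safe) | safe) = {Err, Crit, Req, Ack}
Sat(EX ((~alarm | safe) | safe)) = {s : some successor in {Err, Crit, Req, Ack}} = {Err, Crit, Req, Ack}

{Err, Crit, Req, Ack}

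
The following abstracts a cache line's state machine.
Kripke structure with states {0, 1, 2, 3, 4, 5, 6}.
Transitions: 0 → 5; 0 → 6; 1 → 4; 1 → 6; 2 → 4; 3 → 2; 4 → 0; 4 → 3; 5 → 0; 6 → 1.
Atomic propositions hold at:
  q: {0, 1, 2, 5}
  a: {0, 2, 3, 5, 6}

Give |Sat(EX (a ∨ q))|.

6

Sat(a ∨ q) = {0, 1, 2, 3, 5, 6}
Sat(EX (a ∨ q)) = {s : some successor in {0, 1, 2, 3, 5, 6}} = {0, 1, 3, 4, 5, 6}
|Sat(EX (a ∨ q))| = |{0, 1, 3, 4, 5, 6}| = 6.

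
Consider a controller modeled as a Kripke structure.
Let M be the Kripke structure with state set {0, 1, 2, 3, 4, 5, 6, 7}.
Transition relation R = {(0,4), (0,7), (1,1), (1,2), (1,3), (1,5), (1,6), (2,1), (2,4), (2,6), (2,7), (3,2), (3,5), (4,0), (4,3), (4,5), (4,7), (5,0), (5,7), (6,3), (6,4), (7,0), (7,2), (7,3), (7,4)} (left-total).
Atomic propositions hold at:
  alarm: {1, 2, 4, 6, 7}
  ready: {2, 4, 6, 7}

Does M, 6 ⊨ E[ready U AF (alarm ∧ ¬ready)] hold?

Sat(¬ready) = {0, 1, 3, 5}
Sat(alarm ∧ ¬ready) = {1}
AF (alarm ∧ ¬ready): least fixpoint, start Z0 = {1}, add states with every successor in Z. Already a fixed point.
Sat(AF (alarm ∧ ¬ready)) = {1}
E[ready U AF (alarm ∧ ¬ready)]: least fixpoint, start Z0 = Sat(AF (alarm ∧ ¬ready)) = {1}, add states in Sat(ready) with some successor in Z. Z1 = {1, 2}; Z2 = {1, 2, 7}; Z3 = {1, 2, 4, 7}; Z4 = {1, 2, 4, 6, 7}; fixed.
Sat(E[ready U AF (alarm ∧ ¬ready)]) = {1, 2, 4, 6, 7}
6 ∈ Sat(E[ready U AF (alarm ∧ ¬ready)]) = {1, 2, 4, 6, 7}, so the formula holds at 6.

Yes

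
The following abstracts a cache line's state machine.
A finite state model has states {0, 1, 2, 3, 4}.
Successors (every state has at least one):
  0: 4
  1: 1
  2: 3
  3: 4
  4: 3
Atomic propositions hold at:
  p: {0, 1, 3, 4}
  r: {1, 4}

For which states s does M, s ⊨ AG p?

AG p: greatest fixpoint, start Z0 = {0, 1, 3, 4}, keep only states in Sat with every successor in Z. Already a fixed point.
Sat(AG p) = {0, 1, 3, 4}

{0, 1, 3, 4}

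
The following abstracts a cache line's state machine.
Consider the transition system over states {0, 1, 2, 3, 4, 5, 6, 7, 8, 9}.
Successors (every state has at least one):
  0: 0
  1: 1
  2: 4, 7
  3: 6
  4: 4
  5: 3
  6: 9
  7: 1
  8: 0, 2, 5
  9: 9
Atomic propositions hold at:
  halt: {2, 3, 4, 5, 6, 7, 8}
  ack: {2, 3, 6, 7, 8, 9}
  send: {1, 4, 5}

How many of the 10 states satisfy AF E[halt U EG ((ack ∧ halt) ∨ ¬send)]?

Sat(ack ∧ halt) = {2, 3, 6, 7, 8}
Sat(¬send) = {0, 2, 3, 6, 7, 8, 9}
Sat((ack ∧ halt) ∨ ¬send) = {0, 2, 3, 6, 7, 8, 9}
EG ((ack ∧ halt) ∨ ¬send): greatest fixpoint, start Z0 = {0, 2, 3, 6, 7, 8, 9}, keep only states in Sat with some successor in Z. Z1 = {0, 2, 3, 6, 8, 9}; Z2 = {0, 3, 6, 8, 9}; fixed.
Sat(EG ((ack ∧ halt) ∨ ¬send)) = {0, 3, 6, 8, 9}
E[halt U EG ((ack ∧ halt) ∨ ¬send)]: least fixpoint, start Z0 = Sat(EG ((ack ∧ halt) ∨ ¬send)) = {0, 3, 6, 8, 9}, add states in Sat(halt) with some successor in Z. Z1 = {0, 3, 5, 6, 8, 9}; fixed.
Sat(E[halt U EG ((ack ∧ halt) ∨ ¬send)]) = {0, 3, 5, 6, 8, 9}
AF E[halt U EG ((ack ∧ halt) ∨ ¬send)]: least fixpoint, start Z0 = {0, 3, 5, 6, 8, 9}, add states with every successor in Z. Already a fixed point.
Sat(AF E[halt U EG ((ack ∧ halt) ∨ ¬send)]) = {0, 3, 5, 6, 8, 9}
|Sat(AF E[halt U EG ((ack ∧ halt) ∨ ¬send)])| = |{0, 3, 5, 6, 8, 9}| = 6.

6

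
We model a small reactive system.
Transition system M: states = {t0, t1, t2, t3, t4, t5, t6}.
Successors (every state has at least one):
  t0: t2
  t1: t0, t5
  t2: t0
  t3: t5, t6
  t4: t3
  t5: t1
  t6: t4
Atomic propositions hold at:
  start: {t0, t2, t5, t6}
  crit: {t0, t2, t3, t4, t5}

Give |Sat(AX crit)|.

Sat(AX crit) = {s : every successor in {t0, t2, t3, t4, t5}} = {t0, t1, t2, t4, t6}
|Sat(AX crit)| = |{t0, t1, t2, t4, t6}| = 5.

5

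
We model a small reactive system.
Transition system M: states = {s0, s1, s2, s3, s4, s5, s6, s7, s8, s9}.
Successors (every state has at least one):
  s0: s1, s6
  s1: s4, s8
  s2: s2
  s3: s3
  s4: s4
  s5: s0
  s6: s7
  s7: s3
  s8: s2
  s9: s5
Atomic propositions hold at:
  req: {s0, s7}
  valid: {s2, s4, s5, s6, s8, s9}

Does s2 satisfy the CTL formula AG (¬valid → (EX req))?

Yes

Sat(¬valid) = {s0, s1, s3, s7}
Sat(EX req) = {s : some successor in {s0, s7}} = {s5, s6}
Sat(¬valid → (EX req)) = {s2, s4, s5, s6, s8, s9}
AG (¬valid → (EX req)): greatest fixpoint, start Z0 = {s2, s4, s5, s6, s8, s9}, keep only states in Sat with every successor in Z. Z1 = {s2, s4, s8, s9}; Z2 = {s2, s4, s8}; fixed.
Sat(AG (¬valid → (EX req))) = {s2, s4, s8}
s2 ∈ Sat(AG (¬valid → (EX req))) = {s2, s4, s8}, so the formula holds at s2.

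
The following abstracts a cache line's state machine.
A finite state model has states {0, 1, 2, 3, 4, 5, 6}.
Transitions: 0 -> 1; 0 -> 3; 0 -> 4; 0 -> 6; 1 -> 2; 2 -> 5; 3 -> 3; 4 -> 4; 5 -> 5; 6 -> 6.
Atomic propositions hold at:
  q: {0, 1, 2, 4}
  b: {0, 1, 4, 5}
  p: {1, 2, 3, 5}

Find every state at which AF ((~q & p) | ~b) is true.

{1, 2, 3, 5, 6}

Sat(~q) = {3, 5, 6}
Sat(~q & p) = {3, 5}
Sat(~b) = {2, 3, 6}
Sat((~q & p) | ~b) = {2, 3, 5, 6}
AF ((~q & p) | ~b): least fixpoint, start Z0 = {2, 3, 5, 6}, add states with every successor in Z. Z1 = {1, 2, 3, 5, 6}; fixed.
Sat(AF ((~q & p) | ~b)) = {1, 2, 3, 5, 6}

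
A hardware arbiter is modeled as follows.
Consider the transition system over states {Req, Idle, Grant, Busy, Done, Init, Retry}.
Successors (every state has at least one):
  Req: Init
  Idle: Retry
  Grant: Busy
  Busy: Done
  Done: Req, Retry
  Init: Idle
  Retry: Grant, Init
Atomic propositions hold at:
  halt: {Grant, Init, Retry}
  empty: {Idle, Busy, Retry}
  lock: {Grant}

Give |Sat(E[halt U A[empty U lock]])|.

2

A[empty U lock]: least fixpoint, start Z0 = Sat(lock) = {Grant}, add states in Sat(empty) with every successor in Z. Already a fixed point.
Sat(A[empty U lock]) = {Grant}
E[halt U A[empty U lock]]: least fixpoint, start Z0 = Sat(A[empty U lock]) = {Grant}, add states in Sat(halt) with some successor in Z. Z1 = {Grant, Retry}; fixed.
Sat(E[halt U A[empty U lock]]) = {Grant, Retry}
|Sat(E[halt U A[empty U lock]])| = |{Grant, Retry}| = 2.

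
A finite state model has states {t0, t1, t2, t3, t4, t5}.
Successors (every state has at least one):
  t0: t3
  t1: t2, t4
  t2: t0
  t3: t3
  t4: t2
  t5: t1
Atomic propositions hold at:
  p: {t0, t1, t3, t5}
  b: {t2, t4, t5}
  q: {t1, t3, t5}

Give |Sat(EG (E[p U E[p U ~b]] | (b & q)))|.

Sat(~b) = {t0, t1, t3}
E[p U ~b]: least fixpoint, start Z0 = Sat(~b) = {t0, t1, t3}, add states in Sat(p) with some successor in Z. Z1 = {t0, t1, t3, t5}; fixed.
Sat(E[p U ~b]) = {t0, t1, t3, t5}
E[p U E[p U ~b]]: least fixpoint, start Z0 = Sat(E[p U ~b]) = {t0, t1, t3, t5}, add states in Sat(p) with some successor in Z. Already a fixed point.
Sat(E[p U E[p U ~b]]) = {t0, t1, t3, t5}
Sat(b & q) = {t5}
Sat(E[p U E[p U ~b]] | (b & q)) = {t0, t1, t3, t5}
EG (E[p U E[p U ~b]] | (b & q)): greatest fixpoint, start Z0 = {t0, t1, t3, t5}, keep only states in Sat with some successor in Z. Z1 = {t0, t3, t5}; Z2 = {t0, t3}; fixed.
Sat(EG (E[p U E[p U ~b]] | (b & q))) = {t0, t3}
|Sat(EG (E[p U E[p U ~b]] | (b & q)))| = |{t0, t3}| = 2.

2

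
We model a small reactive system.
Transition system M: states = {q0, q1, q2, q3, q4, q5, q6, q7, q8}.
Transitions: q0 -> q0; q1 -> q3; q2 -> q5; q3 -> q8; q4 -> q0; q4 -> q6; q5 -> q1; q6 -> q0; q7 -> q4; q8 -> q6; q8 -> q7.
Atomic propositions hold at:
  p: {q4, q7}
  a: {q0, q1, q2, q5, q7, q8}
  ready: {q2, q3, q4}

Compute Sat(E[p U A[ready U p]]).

A[ready U p]: least fixpoint, start Z0 = Sat(p) = {q4, q7}, add states in Sat(ready) with every successor in Z. Already a fixed point.
Sat(A[ready U p]) = {q4, q7}
E[p U A[ready U p]]: least fixpoint, start Z0 = Sat(A[ready U p]) = {q4, q7}, add states in Sat(p) with some successor in Z. Already a fixed point.
Sat(E[p U A[ready U p]]) = {q4, q7}

{q4, q7}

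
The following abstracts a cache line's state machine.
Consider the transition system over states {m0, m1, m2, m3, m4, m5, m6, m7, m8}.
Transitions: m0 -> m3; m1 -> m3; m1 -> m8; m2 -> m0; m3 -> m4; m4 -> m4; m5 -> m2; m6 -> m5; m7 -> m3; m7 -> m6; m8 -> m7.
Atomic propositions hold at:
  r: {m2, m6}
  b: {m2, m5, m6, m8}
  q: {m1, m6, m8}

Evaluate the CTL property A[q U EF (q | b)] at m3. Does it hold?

Sat(q | b) = {m1, m2, m5, m6, m8}
EF (q | b): least fixpoint, start Z0 = {m1, m2, m5, m6, m8}, add states with some successor in Z. Z1 = {m1, m2, m5, m6, m7, m8}; fixed.
Sat(EF (q | b)) = {m1, m2, m5, m6, m7, m8}
A[q U EF (q | b)]: least fixpoint, start Z0 = Sat(EF (q | b)) = {m1, m2, m5, m6, m7, m8}, add states in Sat(q) with every successor in Z. Already a fixed point.
Sat(A[q U EF (q | b)]) = {m1, m2, m5, m6, m7, m8}
m3 ∉ Sat(A[q U EF (q | b)]) = {m1, m2, m5, m6, m7, m8}, so the formula does not hold at m3.

No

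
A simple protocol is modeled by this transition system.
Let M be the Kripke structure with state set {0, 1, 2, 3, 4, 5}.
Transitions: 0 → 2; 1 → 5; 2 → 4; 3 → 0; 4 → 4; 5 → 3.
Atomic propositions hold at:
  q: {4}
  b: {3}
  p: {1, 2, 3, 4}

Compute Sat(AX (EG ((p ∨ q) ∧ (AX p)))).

Sat(p ∨ q) = {1, 2, 3, 4}
Sat(AX p) = {s : every successor in {1, 2, 3, 4}} = {0, 2, 4, 5}
Sat((p ∨ q) ∧ (AX p)) = {2, 4}
EG ((p ∨ q) ∧ (AX p)): greatest fixpoint, start Z0 = {2, 4}, keep only states in Sat with some successor in Z. Already a fixed point.
Sat(EG ((p ∨ q) ∧ (AX p))) = {2, 4}
Sat(AX (EG ((p ∨ q) ∧ (AX p)))) = {s : every successor in {2, 4}} = {0, 2, 4}

{0, 2, 4}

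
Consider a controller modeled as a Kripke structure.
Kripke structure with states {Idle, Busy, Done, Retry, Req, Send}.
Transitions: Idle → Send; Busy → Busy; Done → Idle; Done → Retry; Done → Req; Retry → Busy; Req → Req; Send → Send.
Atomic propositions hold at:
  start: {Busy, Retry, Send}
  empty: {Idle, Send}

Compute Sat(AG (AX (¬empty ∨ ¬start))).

{Busy, Retry, Req}

Sat(¬empty) = {Busy, Done, Retry, Req}
Sat(¬start) = {Idle, Done, Req}
Sat(¬empty ∨ ¬start) = {Idle, Busy, Done, Retry, Req}
Sat(AX (¬empty ∨ ¬start)) = {s : every successor in {Idle, Busy, Done, Retry, Req}} = {Busy, Done, Retry, Req}
AG (AX (¬empty ∨ ¬start)): greatest fixpoint, start Z0 = {Busy, Done, Retry, Req}, keep only states in Sat with every successor in Z. Z1 = {Busy, Retry, Req}; fixed.
Sat(AG (AX (¬empty ∨ ¬start))) = {Busy, Retry, Req}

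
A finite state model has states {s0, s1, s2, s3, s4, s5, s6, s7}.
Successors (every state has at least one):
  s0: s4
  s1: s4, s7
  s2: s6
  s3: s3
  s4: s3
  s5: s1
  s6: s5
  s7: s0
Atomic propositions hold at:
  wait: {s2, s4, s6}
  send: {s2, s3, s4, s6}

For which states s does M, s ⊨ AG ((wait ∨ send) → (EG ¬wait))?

Sat(wait ∨ send) = {s2, s3, s4, s6}
Sat(¬wait) = {s0, s1, s3, s5, s7}
EG ¬wait: greatest fixpoint, start Z0 = {s0, s1, s3, s5, s7}, keep only states in Sat with some successor in Z. Z1 = {s1, s3, s5, s7}; Z2 = {s1, s3, s5}; Z3 = {s3, s5}; Z4 = {s3}; fixed.
Sat(EG ¬wait) = {s3}
Sat((wait ∨ send) → (EG ¬wait)) = {s0, s1, s3, s5, s7}
AG ((wait ∨ send) → (EG ¬wait)): greatest fixpoint, start Z0 = {s0, s1, s3, s5, s7}, keep only states in Sat with every successor in Z. Z1 = {s3, s5, s7}; Z2 = {s3}; fixed.
Sat(AG ((wait ∨ send) → (EG ¬wait))) = {s3}

{s3}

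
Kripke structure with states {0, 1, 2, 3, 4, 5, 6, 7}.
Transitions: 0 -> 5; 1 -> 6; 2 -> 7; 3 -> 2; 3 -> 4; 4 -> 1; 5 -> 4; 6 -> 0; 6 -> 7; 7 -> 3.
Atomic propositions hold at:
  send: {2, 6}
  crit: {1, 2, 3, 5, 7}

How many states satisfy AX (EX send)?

2

Sat(EX send) = {s : some successor in {2, 6}} = {1, 3}
Sat(AX (EX send)) = {s : every successor in {1, 3}} = {4, 7}
|Sat(AX (EX send))| = |{4, 7}| = 2.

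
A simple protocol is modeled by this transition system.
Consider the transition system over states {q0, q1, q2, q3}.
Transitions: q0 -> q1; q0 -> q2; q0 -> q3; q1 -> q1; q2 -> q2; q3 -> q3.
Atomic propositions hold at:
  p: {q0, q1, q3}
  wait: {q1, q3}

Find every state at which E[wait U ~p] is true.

{q2}

Sat(~p) = {q2}
E[wait U ~p]: least fixpoint, start Z0 = Sat(~p) = {q2}, add states in Sat(wait) with some successor in Z. Already a fixed point.
Sat(E[wait U ~p]) = {q2}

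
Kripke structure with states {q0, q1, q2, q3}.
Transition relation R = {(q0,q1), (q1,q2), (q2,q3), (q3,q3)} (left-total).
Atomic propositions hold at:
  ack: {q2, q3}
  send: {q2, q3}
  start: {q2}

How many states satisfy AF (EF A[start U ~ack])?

2

Sat(~ack) = {q0, q1}
A[start U ~ack]: least fixpoint, start Z0 = Sat(~ack) = {q0, q1}, add states in Sat(start) with every successor in Z. Already a fixed point.
Sat(A[start U ~ack]) = {q0, q1}
EF A[start U ~ack]: least fixpoint, start Z0 = {q0, q1}, add states with some successor in Z. Already a fixed point.
Sat(EF A[start U ~ack]) = {q0, q1}
AF (EF A[start U ~ack]): least fixpoint, start Z0 = {q0, q1}, add states with every successor in Z. Already a fixed point.
Sat(AF (EF A[start U ~ack])) = {q0, q1}
|Sat(AF (EF A[start U ~ack]))| = |{q0, q1}| = 2.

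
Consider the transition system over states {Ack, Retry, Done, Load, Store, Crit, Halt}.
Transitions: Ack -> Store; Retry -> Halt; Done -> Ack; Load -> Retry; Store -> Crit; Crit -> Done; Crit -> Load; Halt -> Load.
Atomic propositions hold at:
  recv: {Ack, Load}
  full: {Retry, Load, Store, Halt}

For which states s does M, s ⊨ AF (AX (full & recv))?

Sat(full & recv) = {Load}
Sat(AX (full & recv)) = {s : every successor in {Load}} = {Halt}
AF (AX (full & recv)): least fixpoint, start Z0 = {Halt}, add states with every successor in Z. Z1 = {Retry, Halt}; Z2 = {Retry, Load, Halt}; fixed.
Sat(AF (AX (full & recv))) = {Retry, Load, Halt}

{Retry, Load, Halt}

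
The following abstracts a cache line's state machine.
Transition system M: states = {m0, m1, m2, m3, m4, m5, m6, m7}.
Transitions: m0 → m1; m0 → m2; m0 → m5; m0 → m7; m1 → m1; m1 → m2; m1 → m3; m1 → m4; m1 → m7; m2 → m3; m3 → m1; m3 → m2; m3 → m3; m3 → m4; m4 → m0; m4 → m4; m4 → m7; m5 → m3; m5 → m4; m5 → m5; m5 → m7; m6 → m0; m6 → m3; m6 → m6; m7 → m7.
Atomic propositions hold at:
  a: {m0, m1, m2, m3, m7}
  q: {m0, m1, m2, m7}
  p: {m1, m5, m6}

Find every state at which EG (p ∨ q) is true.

Sat(p ∨ q) = {m0, m1, m2, m5, m6, m7}
EG (p ∨ q): greatest fixpoint, start Z0 = {m0, m1, m2, m5, m6, m7}, keep only states in Sat with some successor in Z. Z1 = {m0, m1, m5, m6, m7}; fixed.
Sat(EG (p ∨ q)) = {m0, m1, m5, m6, m7}

{m0, m1, m5, m6, m7}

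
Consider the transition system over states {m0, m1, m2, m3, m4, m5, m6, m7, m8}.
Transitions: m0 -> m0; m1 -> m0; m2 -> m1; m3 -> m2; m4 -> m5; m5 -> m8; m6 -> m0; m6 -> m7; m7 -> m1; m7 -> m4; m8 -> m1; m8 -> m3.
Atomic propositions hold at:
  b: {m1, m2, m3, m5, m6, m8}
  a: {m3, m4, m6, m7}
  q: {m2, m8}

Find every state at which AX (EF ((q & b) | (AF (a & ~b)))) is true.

Sat(q & b) = {m2, m8}
Sat(~b) = {m0, m4, m7}
Sat(a & ~b) = {m4, m7}
AF (a & ~b): least fixpoint, start Z0 = {m4, m7}, add states with every successor in Z. Already a fixed point.
Sat(AF (a & ~b)) = {m4, m7}
Sat((q & b) | (AF (a & ~b))) = {m2, m4, m7, m8}
EF ((q & b) | (AF (a & ~b))): least fixpoint, start Z0 = {m2, m4, m7, m8}, add states with some successor in Z. Z1 = {m2, m3, m4, m5, m6, m7, m8}; fixed.
Sat(EF ((q & b) | (AF (a & ~b)))) = {m2, m3, m4, m5, m6, m7, m8}
Sat(AX (EF ((q & b) | (AF (a & ~b))))) = {s : every successor in {m2, m3, m4, m5, m6, m7, m8}} = {m3, m4, m5}

{m3, m4, m5}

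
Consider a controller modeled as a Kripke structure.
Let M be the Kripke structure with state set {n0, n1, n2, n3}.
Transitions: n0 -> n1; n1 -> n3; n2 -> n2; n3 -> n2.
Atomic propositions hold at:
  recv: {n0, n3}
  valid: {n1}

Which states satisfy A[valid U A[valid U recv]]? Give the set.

{n0, n1, n3}

A[valid U recv]: least fixpoint, start Z0 = Sat(recv) = {n0, n3}, add states in Sat(valid) with every successor in Z. Z1 = {n0, n1, n3}; fixed.
Sat(A[valid U recv]) = {n0, n1, n3}
A[valid U A[valid U recv]]: least fixpoint, start Z0 = Sat(A[valid U recv]) = {n0, n1, n3}, add states in Sat(valid) with every successor in Z. Already a fixed point.
Sat(A[valid U A[valid U recv]]) = {n0, n1, n3}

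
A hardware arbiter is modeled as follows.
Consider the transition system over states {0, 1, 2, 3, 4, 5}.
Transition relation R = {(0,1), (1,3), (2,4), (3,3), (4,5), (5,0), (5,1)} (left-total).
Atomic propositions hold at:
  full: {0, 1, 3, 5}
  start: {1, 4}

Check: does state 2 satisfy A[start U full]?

A[start U full]: least fixpoint, start Z0 = Sat(full) = {0, 1, 3, 5}, add states in Sat(start) with every successor in Z. Z1 = {0, 1, 3, 4, 5}; fixed.
Sat(A[start U full]) = {0, 1, 3, 4, 5}
2 ∉ Sat(A[start U full]) = {0, 1, 3, 4, 5}, so the formula does not hold at 2.

No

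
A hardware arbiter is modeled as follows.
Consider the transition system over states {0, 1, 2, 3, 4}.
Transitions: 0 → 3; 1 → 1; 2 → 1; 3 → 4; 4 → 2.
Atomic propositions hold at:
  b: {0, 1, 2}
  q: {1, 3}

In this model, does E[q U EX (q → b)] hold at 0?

Sat(q → b) = {0, 1, 2, 4}
Sat(EX (q → b)) = {s : some successor in {0, 1, 2, 4}} = {1, 2, 3, 4}
E[q U EX (q → b)]: least fixpoint, start Z0 = Sat(EX (q → b)) = {1, 2, 3, 4}, add states in Sat(q) with some successor in Z. Already a fixed point.
Sat(E[q U EX (q → b)]) = {1, 2, 3, 4}
0 ∉ Sat(E[q U EX (q → b)]) = {1, 2, 3, 4}, so the formula does not hold at 0.

No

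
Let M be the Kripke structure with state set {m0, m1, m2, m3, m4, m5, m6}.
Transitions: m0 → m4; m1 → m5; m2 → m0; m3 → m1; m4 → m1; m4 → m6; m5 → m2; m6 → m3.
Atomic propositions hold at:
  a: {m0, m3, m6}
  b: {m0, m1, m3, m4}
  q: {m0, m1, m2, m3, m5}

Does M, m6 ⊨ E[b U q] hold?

E[b U q]: least fixpoint, start Z0 = Sat(q) = {m0, m1, m2, m3, m5}, add states in Sat(b) with some successor in Z. Z1 = {m0, m1, m2, m3, m4, m5}; fixed.
Sat(E[b U q]) = {m0, m1, m2, m3, m4, m5}
m6 ∉ Sat(E[b U q]) = {m0, m1, m2, m3, m4, m5}, so the formula does not hold at m6.

No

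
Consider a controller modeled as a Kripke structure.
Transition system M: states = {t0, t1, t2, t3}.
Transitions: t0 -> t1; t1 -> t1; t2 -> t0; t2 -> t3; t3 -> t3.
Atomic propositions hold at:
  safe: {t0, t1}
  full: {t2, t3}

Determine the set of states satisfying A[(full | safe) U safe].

Sat(full | safe) = {t0, t1, t2, t3}
A[(full | safe) U safe]: least fixpoint, start Z0 = Sat(safe) = {t0, t1}, add states in Sat(full | safe) with every successor in Z. Already a fixed point.
Sat(A[(full | safe) U safe]) = {t0, t1}

{t0, t1}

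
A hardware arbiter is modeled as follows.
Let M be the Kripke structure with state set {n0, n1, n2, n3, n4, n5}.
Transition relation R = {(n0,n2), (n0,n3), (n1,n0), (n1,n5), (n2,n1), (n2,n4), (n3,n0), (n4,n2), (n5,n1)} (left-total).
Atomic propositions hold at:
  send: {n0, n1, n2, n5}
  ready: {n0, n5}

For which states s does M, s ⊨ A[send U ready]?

A[send U ready]: least fixpoint, start Z0 = Sat(ready) = {n0, n5}, add states in Sat(send) with every successor in Z. Z1 = {n0, n1, n5}; fixed.
Sat(A[send U ready]) = {n0, n1, n5}

{n0, n1, n5}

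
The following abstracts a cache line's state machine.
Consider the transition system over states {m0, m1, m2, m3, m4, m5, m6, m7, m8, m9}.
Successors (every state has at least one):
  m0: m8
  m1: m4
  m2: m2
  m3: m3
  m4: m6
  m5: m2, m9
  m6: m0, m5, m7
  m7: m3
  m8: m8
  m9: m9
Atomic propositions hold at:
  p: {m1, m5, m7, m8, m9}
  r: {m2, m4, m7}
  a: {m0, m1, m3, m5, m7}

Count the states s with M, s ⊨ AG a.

2

AG a: greatest fixpoint, start Z0 = {m0, m1, m3, m5, m7}, keep only states in Sat with every successor in Z. Z1 = {m3, m7}; fixed.
Sat(AG a) = {m3, m7}
|Sat(AG a)| = |{m3, m7}| = 2.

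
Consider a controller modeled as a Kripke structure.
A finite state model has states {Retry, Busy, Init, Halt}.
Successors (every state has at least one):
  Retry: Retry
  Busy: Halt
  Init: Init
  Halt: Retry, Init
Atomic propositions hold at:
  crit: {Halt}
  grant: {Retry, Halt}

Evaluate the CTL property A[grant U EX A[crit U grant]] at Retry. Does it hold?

A[crit U grant]: least fixpoint, start Z0 = Sat(grant) = {Retry, Halt}, add states in Sat(crit) with every successor in Z. Already a fixed point.
Sat(A[crit U grant]) = {Retry, Halt}
Sat(EX A[crit U grant]) = {s : some successor in {Retry, Halt}} = {Retry, Busy, Halt}
A[grant U EX A[crit U grant]]: least fixpoint, start Z0 = Sat(EX A[crit U grant]) = {Retry, Busy, Halt}, add states in Sat(grant) with every successor in Z. Already a fixed point.
Sat(A[grant U EX A[crit U grant]]) = {Retry, Busy, Halt}
Retry ∈ Sat(A[grant U EX A[crit U grant]]) = {Retry, Busy, Halt}, so the formula holds at Retry.

Yes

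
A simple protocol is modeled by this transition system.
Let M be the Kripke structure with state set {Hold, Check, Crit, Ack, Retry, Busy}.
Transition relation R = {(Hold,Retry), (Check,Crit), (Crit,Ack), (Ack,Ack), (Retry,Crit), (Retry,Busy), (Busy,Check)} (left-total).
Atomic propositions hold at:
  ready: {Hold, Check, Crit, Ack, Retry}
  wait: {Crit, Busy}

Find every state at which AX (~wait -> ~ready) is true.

Sat(~wait) = {Hold, Check, Ack, Retry}
Sat(~ready) = {Busy}
Sat(~wait -> ~ready) = {Crit, Busy}
Sat(AX (~wait -> ~ready)) = {s : every successor in {Crit, Busy}} = {Check, Retry}

{Check, Retry}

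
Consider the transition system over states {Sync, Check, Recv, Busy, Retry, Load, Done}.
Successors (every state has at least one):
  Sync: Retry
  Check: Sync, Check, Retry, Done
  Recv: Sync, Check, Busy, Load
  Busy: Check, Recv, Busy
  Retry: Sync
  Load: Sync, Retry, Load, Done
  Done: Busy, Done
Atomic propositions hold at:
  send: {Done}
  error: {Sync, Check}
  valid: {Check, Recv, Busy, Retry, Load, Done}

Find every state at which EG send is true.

EG send: greatest fixpoint, start Z0 = {Done}, keep only states in Sat with some successor in Z. Already a fixed point.
Sat(EG send) = {Done}

{Done}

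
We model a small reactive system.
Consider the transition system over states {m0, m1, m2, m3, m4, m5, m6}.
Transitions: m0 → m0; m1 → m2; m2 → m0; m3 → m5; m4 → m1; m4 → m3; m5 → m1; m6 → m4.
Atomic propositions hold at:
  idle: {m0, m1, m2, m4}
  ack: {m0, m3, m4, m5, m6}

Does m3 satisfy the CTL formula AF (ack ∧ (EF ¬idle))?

Sat(¬idle) = {m3, m5, m6}
EF ¬idle: least fixpoint, start Z0 = {m3, m5, m6}, add states with some successor in Z. Z1 = {m3, m4, m5, m6}; fixed.
Sat(EF ¬idle) = {m3, m4, m5, m6}
Sat(ack ∧ (EF ¬idle)) = {m3, m4, m5, m6}
AF (ack ∧ (EF ¬idle)): least fixpoint, start Z0 = {m3, m4, m5, m6}, add states with every successor in Z. Already a fixed point.
Sat(AF (ack ∧ (EF ¬idle))) = {m3, m4, m5, m6}
m3 ∈ Sat(AF (ack ∧ (EF ¬idle))) = {m3, m4, m5, m6}, so the formula holds at m3.

Yes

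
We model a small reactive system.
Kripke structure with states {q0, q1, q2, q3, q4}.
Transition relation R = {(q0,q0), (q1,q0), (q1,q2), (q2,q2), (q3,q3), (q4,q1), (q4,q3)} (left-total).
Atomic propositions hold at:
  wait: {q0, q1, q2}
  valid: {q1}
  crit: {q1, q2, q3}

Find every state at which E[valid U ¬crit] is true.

Sat(¬crit) = {q0, q4}
E[valid U ¬crit]: least fixpoint, start Z0 = Sat(¬crit) = {q0, q4}, add states in Sat(valid) with some successor in Z. Z1 = {q0, q1, q4}; fixed.
Sat(E[valid U ¬crit]) = {q0, q1, q4}

{q0, q1, q4}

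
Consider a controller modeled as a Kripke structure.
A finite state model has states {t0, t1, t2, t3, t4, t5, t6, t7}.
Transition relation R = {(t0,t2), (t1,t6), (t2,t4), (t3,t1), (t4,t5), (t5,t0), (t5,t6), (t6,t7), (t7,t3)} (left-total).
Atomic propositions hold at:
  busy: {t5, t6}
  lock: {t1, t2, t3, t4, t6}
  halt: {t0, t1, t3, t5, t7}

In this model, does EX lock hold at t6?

No

Sat(EX lock) = {s : some successor in {t1, t2, t3, t4, t6}} = {t0, t1, t2, t3, t5, t7}
t6 ∉ Sat(EX lock) = {t0, t1, t2, t3, t5, t7}, so the formula does not hold at t6.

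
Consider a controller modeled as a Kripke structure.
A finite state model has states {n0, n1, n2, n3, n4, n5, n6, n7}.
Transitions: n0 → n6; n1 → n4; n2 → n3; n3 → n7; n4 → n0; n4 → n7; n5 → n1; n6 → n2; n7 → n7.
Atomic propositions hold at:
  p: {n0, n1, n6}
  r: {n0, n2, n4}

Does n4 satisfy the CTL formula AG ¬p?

Sat(¬p) = {n2, n3, n4, n5, n7}
AG ¬p: greatest fixpoint, start Z0 = {n2, n3, n4, n5, n7}, keep only states in Sat with every successor in Z. Z1 = {n2, n3, n7}; fixed.
Sat(AG ¬p) = {n2, n3, n7}
n4 ∉ Sat(AG ¬p) = {n2, n3, n7}, so the formula does not hold at n4.

No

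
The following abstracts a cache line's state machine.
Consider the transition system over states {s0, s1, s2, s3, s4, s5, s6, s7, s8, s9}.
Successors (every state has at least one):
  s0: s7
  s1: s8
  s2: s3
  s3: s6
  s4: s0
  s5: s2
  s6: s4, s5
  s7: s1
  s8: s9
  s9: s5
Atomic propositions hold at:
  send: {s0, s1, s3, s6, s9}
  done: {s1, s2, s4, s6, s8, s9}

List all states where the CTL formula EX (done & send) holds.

{s3, s7, s8}

Sat(done & send) = {s1, s6, s9}
Sat(EX (done & send)) = {s : some successor in {s1, s6, s9}} = {s3, s7, s8}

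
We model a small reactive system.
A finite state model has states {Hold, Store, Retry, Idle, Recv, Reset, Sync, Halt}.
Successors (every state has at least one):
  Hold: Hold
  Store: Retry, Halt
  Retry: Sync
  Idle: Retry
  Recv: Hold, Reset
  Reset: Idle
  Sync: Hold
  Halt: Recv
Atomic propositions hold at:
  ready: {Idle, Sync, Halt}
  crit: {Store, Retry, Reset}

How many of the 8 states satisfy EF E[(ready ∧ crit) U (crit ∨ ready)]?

7

Sat(ready ∧ crit) = ∅
Sat(crit ∨ ready) = {Store, Retry, Idle, Reset, Sync, Halt}
E[(ready ∧ crit) U (crit ∨ ready)]: least fixpoint, start Z0 = Sat((crit ∨ ready)) = {Store, Retry, Idle, Reset, Sync, Halt}, add states in Sat(ready ∧ crit) with some successor in Z. Already a fixed point.
Sat(E[(ready ∧ crit) U (crit ∨ ready)]) = {Store, Retry, Idle, Reset, Sync, Halt}
EF E[(ready ∧ crit) U (crit ∨ ready)]: least fixpoint, start Z0 = {Store, Retry, Idle, Reset, Sync, Halt}, add states with some successor in Z. Z1 = {Store, Retry, Idle, Recv, Reset, Sync, Halt}; fixed.
Sat(EF E[(ready ∧ crit) U (crit ∨ ready)]) = {Store, Retry, Idle, Recv, Reset, Sync, Halt}
|Sat(EF E[(ready ∧ crit) U (crit ∨ ready)])| = |{Store, Retry, Idle, Recv, Reset, Sync, Halt}| = 7.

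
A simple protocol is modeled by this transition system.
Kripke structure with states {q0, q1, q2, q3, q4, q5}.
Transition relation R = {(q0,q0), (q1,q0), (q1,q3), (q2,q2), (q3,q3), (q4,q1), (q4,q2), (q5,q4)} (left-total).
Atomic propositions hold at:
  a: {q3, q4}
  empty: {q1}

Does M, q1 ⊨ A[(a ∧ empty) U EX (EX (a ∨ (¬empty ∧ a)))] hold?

Sat(a ∧ empty) = ∅
Sat(¬empty) = {q0, q2, q3, q4, q5}
Sat(¬empty ∧ a) = {q3, q4}
Sat(a ∨ (¬empty ∧ a)) = {q3, q4}
Sat(EX (a ∨ (¬empty ∧ a))) = {s : some successor in {q3, q4}} = {q1, q3, q5}
Sat(EX (EX (a ∨ (¬empty ∧ a)))) = {s : some successor in {q1, q3, q5}} = {q1, q3, q4}
A[(a ∧ empty) U EX (EX (a ∨ (¬empty ∧ a)))]: least fixpoint, start Z0 = Sat(EX (EX (a ∨ (¬empty ∧ a)))) = {q1, q3, q4}, add states in Sat(a ∧ empty) with every successor in Z. Already a fixed point.
Sat(A[(a ∧ empty) U EX (EX (a ∨ (¬empty ∧ a)))]) = {q1, q3, q4}
q1 ∈ Sat(A[(a ∧ empty) U EX (EX (a ∨ (¬empty ∧ a)))]) = {q1, q3, q4}, so the formula holds at q1.

Yes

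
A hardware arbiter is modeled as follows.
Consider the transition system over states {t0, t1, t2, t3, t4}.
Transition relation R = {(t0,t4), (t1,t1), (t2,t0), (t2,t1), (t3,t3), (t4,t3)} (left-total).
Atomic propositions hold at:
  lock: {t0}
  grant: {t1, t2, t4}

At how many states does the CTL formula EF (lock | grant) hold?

Sat(lock | grant) = {t0, t1, t2, t4}
EF (lock | grant): least fixpoint, start Z0 = {t0, t1, t2, t4}, add states with some successor in Z. Already a fixed point.
Sat(EF (lock | grant)) = {t0, t1, t2, t4}
|Sat(EF (lock | grant))| = |{t0, t1, t2, t4}| = 4.

4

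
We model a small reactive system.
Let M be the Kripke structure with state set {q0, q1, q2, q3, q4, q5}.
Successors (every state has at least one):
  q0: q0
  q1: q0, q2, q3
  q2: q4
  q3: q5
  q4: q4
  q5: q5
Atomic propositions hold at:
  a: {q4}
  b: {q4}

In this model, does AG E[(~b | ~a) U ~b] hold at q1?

Sat(~b) = {q0, q1, q2, q3, q5}
Sat(~a) = {q0, q1, q2, q3, q5}
Sat(~b | ~a) = {q0, q1, q2, q3, q5}
E[(~b | ~a) U ~b]: least fixpoint, start Z0 = Sat(~b) = {q0, q1, q2, q3, q5}, add states in Sat(~b | ~a) with some successor in Z. Already a fixed point.
Sat(E[(~b | ~a) U ~b]) = {q0, q1, q2, q3, q5}
AG E[(~b | ~a) U ~b]: greatest fixpoint, start Z0 = {q0, q1, q2, q3, q5}, keep only states in Sat with every successor in Z. Z1 = {q0, q1, q3, q5}; Z2 = {q0, q3, q5}; fixed.
Sat(AG E[(~b | ~a) U ~b]) = {q0, q3, q5}
q1 ∉ Sat(AG E[(~b | ~a) U ~b]) = {q0, q3, q5}, so the formula does not hold at q1.

No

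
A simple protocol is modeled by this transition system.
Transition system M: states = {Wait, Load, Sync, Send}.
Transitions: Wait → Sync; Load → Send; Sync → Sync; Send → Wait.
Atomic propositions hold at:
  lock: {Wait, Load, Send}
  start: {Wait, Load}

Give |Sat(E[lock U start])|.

3

E[lock U start]: least fixpoint, start Z0 = Sat(start) = {Wait, Load}, add states in Sat(lock) with some successor in Z. Z1 = {Wait, Load, Send}; fixed.
Sat(E[lock U start]) = {Wait, Load, Send}
|Sat(E[lock U start])| = |{Wait, Load, Send}| = 3.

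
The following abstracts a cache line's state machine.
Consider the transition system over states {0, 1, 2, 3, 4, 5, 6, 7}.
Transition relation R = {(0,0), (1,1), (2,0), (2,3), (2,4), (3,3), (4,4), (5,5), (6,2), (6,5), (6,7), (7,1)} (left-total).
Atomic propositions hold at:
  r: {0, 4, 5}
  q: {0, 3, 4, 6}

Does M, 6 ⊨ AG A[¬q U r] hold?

No

Sat(¬q) = {1, 2, 5, 7}
A[¬q U r]: least fixpoint, start Z0 = Sat(r) = {0, 4, 5}, add states in Sat(¬q) with every successor in Z. Already a fixed point.
Sat(A[¬q U r]) = {0, 4, 5}
AG A[¬q U r]: greatest fixpoint, start Z0 = {0, 4, 5}, keep only states in Sat with every successor in Z. Already a fixed point.
Sat(AG A[¬q U r]) = {0, 4, 5}
6 ∉ Sat(AG A[¬q U r]) = {0, 4, 5}, so the formula does not hold at 6.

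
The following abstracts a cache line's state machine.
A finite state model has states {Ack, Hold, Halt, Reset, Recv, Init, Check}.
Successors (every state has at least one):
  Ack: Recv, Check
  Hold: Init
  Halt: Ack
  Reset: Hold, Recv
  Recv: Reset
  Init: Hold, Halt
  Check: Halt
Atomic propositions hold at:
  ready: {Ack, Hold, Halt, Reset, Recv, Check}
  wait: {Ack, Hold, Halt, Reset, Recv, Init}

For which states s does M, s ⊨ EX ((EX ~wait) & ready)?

Sat(~wait) = {Check}
Sat(EX ~wait) = {s : some successor in {Check}} = {Ack}
Sat((EX ~wait) & ready) = {Ack}
Sat(EX ((EX ~wait) & ready)) = {s : some successor in {Ack}} = {Halt}

{Halt}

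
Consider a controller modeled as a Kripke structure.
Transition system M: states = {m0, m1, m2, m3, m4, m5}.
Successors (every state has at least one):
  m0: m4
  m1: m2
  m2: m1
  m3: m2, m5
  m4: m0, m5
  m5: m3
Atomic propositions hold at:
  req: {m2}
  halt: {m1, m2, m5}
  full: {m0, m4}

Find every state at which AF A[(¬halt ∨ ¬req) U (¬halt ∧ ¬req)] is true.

Sat(¬halt) = {m0, m3, m4}
Sat(¬req) = {m0, m1, m3, m4, m5}
Sat(¬halt ∨ ¬req) = {m0, m1, m3, m4, m5}
Sat(¬halt ∧ ¬req) = {m0, m3, m4}
A[(¬halt ∨ ¬req) U (¬halt ∧ ¬req)]: least fixpoint, start Z0 = Sat((¬halt ∧ ¬req)) = {m0, m3, m4}, add states in Sat(¬halt ∨ ¬req) with every successor in Z. Z1 = {m0, m3, m4, m5}; fixed.
Sat(A[(¬halt ∨ ¬req) U (¬halt ∧ ¬req)]) = {m0, m3, m4, m5}
AF A[(¬halt ∨ ¬req) U (¬halt ∧ ¬req)]: least fixpoint, start Z0 = {m0, m3, m4, m5}, add states with every successor in Z. Already a fixed point.
Sat(AF A[(¬halt ∨ ¬req) U (¬halt ∧ ¬req)]) = {m0, m3, m4, m5}

{m0, m3, m4, m5}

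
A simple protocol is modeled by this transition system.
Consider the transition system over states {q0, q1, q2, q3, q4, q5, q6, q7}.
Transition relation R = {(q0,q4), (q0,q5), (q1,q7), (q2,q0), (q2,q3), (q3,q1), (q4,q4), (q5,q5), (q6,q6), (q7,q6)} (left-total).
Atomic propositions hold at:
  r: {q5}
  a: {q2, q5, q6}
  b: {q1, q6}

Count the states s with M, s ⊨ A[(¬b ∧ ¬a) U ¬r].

Sat(¬b) = {q0, q2, q3, q4, q5, q7}
Sat(¬a) = {q0, q1, q3, q4, q7}
Sat(¬b ∧ ¬a) = {q0, q3, q4, q7}
Sat(¬r) = {q0, q1, q2, q3, q4, q6, q7}
A[(¬b ∧ ¬a) U ¬r]: least fixpoint, start Z0 = Sat(¬r) = {q0, q1, q2, q3, q4, q6, q7}, add states in Sat(¬b ∧ ¬a) with every successor in Z. Already a fixed point.
Sat(A[(¬b ∧ ¬a) U ¬r]) = {q0, q1, q2, q3, q4, q6, q7}
|Sat(A[(¬b ∧ ¬a) U ¬r])| = |{q0, q1, q2, q3, q4, q6, q7}| = 7.

7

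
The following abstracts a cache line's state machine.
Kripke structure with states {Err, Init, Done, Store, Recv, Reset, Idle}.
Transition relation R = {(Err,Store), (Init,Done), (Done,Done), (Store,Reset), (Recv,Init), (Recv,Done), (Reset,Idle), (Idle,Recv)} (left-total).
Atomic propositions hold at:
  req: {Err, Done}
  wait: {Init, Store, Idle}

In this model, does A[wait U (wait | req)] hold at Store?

Yes

Sat(wait | req) = {Err, Init, Done, Store, Idle}
A[wait U (wait | req)]: least fixpoint, start Z0 = Sat((wait | req)) = {Err, Init, Done, Store, Idle}, add states in Sat(wait) with every successor in Z. Already a fixed point.
Sat(A[wait U (wait | req)]) = {Err, Init, Done, Store, Idle}
Store ∈ Sat(A[wait U (wait | req)]) = {Err, Init, Done, Store, Idle}, so the formula holds at Store.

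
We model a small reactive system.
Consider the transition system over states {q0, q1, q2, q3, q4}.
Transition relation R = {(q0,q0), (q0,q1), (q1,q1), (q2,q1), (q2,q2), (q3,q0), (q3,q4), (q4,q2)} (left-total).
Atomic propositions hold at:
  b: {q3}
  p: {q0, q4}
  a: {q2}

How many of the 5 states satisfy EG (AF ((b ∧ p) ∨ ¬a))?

Sat(b ∧ p) = ∅
Sat(¬a) = {q0, q1, q3, q4}
Sat((b ∧ p) ∨ ¬a) = {q0, q1, q3, q4}
AF ((b ∧ p) ∨ ¬a): least fixpoint, start Z0 = {q0, q1, q3, q4}, add states with every successor in Z. Already a fixed point.
Sat(AF ((b ∧ p) ∨ ¬a)) = {q0, q1, q3, q4}
EG (AF ((b ∧ p) ∨ ¬a)): greatest fixpoint, start Z0 = {q0, q1, q3, q4}, keep only states in Sat with some successor in Z. Z1 = {q0, q1, q3}; fixed.
Sat(EG (AF ((b ∧ p) ∨ ¬a))) = {q0, q1, q3}
|Sat(EG (AF ((b ∧ p) ∨ ¬a)))| = |{q0, q1, q3}| = 3.

3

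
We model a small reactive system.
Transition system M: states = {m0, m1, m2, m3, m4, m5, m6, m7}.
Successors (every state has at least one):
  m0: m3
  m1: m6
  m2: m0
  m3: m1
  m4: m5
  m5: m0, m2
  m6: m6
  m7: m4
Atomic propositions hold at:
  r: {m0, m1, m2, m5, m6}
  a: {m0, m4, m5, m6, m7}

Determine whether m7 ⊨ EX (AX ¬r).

No

Sat(¬r) = {m3, m4, m7}
Sat(AX ¬r) = {s : every successor in {m3, m4, m7}} = {m0, m7}
Sat(EX (AX ¬r)) = {s : some successor in {m0, m7}} = {m2, m5}
m7 ∉ Sat(EX (AX ¬r)) = {m2, m5}, so the formula does not hold at m7.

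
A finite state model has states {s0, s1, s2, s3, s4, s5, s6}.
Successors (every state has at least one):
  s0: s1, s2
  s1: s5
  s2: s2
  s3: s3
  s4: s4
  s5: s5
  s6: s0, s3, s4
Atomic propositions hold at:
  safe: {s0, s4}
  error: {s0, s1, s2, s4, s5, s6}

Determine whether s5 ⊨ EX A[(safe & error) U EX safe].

Sat(safe & error) = {s0, s4}
Sat(EX safe) = {s : some successor in {s0, s4}} = {s4, s6}
A[(safe & error) U EX safe]: least fixpoint, start Z0 = Sat(EX safe) = {s4, s6}, add states in Sat(safe & error) with every successor in Z. Already a fixed point.
Sat(A[(safe & error) U EX safe]) = {s4, s6}
Sat(EX A[(safe & error) U EX safe]) = {s : some successor in {s4, s6}} = {s4, s6}
s5 ∉ Sat(EX A[(safe & error) U EX safe]) = {s4, s6}, so the formula does not hold at s5.

No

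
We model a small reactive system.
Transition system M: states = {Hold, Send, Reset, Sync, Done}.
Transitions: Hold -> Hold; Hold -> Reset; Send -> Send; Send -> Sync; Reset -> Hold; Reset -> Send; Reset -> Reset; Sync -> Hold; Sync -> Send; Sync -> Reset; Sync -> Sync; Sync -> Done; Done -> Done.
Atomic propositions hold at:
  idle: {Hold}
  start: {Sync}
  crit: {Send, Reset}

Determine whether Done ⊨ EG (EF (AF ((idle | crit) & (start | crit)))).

No

Sat(idle | crit) = {Hold, Send, Reset}
Sat(start | crit) = {Send, Reset, Sync}
Sat((idle | crit) & (start | crit)) = {Send, Reset}
AF ((idle | crit) & (start | crit)): least fixpoint, start Z0 = {Send, Reset}, add states with every successor in Z. Already a fixed point.
Sat(AF ((idle | crit) & (start | crit))) = {Send, Reset}
EF (AF ((idle | crit) & (start | crit))): least fixpoint, start Z0 = {Send, Reset}, add states with some successor in Z. Z1 = {Hold, Send, Reset, Sync}; fixed.
Sat(EF (AF ((idle | crit) & (start | crit)))) = {Hold, Send, Reset, Sync}
EG (EF (AF ((idle | crit) & (start | crit)))): greatest fixpoint, start Z0 = {Hold, Send, Reset, Sync}, keep only states in Sat with some successor in Z. Already a fixed point.
Sat(EG (EF (AF ((idle | crit) & (start | crit))))) = {Hold, Send, Reset, Sync}
Done ∉ Sat(EG (EF (AF ((idle | crit) & (start | crit))))) = {Hold, Send, Reset, Sync}, so the formula does not hold at Done.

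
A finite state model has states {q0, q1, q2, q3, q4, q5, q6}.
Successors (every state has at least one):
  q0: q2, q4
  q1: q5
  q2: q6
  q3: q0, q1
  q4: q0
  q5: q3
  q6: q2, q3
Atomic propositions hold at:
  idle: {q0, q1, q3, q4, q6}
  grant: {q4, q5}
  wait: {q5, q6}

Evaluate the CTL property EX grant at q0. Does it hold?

Sat(EX grant) = {s : some successor in {q4, q5}} = {q0, q1}
q0 ∈ Sat(EX grant) = {q0, q1}, so the formula holds at q0.

Yes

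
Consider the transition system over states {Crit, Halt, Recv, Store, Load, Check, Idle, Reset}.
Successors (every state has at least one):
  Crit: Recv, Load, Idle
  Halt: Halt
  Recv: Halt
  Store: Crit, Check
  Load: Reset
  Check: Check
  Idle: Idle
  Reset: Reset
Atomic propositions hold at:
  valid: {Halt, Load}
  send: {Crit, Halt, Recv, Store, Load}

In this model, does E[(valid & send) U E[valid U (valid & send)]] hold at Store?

Sat(valid & send) = {Halt, Load}
E[valid U (valid & send)]: least fixpoint, start Z0 = Sat((valid & send)) = {Halt, Load}, add states in Sat(valid) with some successor in Z. Already a fixed point.
Sat(E[valid U (valid & send)]) = {Halt, Load}
E[(valid & send) U E[valid U (valid & send)]]: least fixpoint, start Z0 = Sat(E[valid U (valid & send)]) = {Halt, Load}, add states in Sat(valid & send) with some successor in Z. Already a fixed point.
Sat(E[(valid & send) U E[valid U (valid & send)]]) = {Halt, Load}
Store ∉ Sat(E[(valid & send) U E[valid U (valid & send)]]) = {Halt, Load}, so the formula does not hold at Store.

No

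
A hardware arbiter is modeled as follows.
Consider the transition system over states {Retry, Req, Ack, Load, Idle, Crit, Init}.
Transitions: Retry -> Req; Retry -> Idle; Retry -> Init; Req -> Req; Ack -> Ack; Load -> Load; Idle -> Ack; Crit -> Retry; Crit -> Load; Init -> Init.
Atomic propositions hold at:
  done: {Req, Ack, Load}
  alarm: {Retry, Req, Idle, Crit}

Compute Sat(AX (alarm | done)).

{Req, Ack, Load, Idle, Crit}

Sat(alarm | done) = {Retry, Req, Ack, Load, Idle, Crit}
Sat(AX (alarm | done)) = {s : every successor in {Retry, Req, Ack, Load, Idle, Crit}} = {Req, Ack, Load, Idle, Crit}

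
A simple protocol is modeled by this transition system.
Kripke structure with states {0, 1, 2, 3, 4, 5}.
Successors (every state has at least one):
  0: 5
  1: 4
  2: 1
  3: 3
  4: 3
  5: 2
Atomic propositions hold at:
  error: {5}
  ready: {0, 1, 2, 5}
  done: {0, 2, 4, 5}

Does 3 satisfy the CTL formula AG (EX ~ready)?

Yes

Sat(~ready) = {3, 4}
Sat(EX ~ready) = {s : some successor in {3, 4}} = {1, 3, 4}
AG (EX ~ready): greatest fixpoint, start Z0 = {1, 3, 4}, keep only states in Sat with every successor in Z. Already a fixed point.
Sat(AG (EX ~ready)) = {1, 3, 4}
3 ∈ Sat(AG (EX ~ready)) = {1, 3, 4}, so the formula holds at 3.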